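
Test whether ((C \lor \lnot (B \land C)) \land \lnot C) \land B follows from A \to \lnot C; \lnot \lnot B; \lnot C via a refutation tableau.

Initial set: {T (A \to \lnot C); T \lnot \lnot B; T \lnot C; F (((C \lor \lnot (B \land C)) \land \lnot C) \land B)}.
T \lnot \lnot B: drop double negation, giving T B.
T (A \to \lnot C): β-rule — branch into F A  //  T \lnot C.
  branch 1 (add F A):
    F (((C \lor \lnot (B \land C)) \land \lnot C) \land B): β-rule — branch into F ((C \lor \lnot (B \land C)) \land \lnot C)  //  F B.
      branch 1.1 (add F ((C \lor \lnot (B \land C)) \land \lnot C)):
        F ((C \lor \lnot (B \land C)) \land \lnot C): β-rule — branch into F (C \lor \lnot (B \land C))  //  F \lnot C.
          branch 1.1.1 (add F (C \lor \lnot (B \land C))):
            F (C \lor \lnot (B \land C)): α-rule — add F C, F \lnot (B \land C).
            F \lnot (B \land C): α-rule — add T B, T C.
            × closes — contains both C and \lnot C.
          branch 1.1.2 (add F \lnot C):
            × closes — contains both C and \lnot C.
      branch 1.2 (add F B):
        × closes — contains both B and \lnot B.
  branch 2 (add T \lnot C):
    F (((C \lor \lnot (B \land C)) \land \lnot C) \land B): β-rule — branch into F ((C \lor \lnot (B \land C)) \land \lnot C)  //  F B.
      branch 2.1 (add F ((C \lor \lnot (B \land C)) \land \lnot C)):
        F ((C \lor \lnot (B \land C)) \land \lnot C): β-rule — branch into F (C \lor \lnot (B \land C))  //  F \lnot C.
          branch 2.1.1 (add F (C \lor \lnot (B \land C))):
            F (C \lor \lnot (B \land C)): α-rule — add F C, F \lnot (B \land C).
            F \lnot (B \land C): α-rule — add T B, T C.
            × closes — contains both C and \lnot C.
          branch 2.1.2 (add F \lnot C):
            × closes — contains both C and \lnot C.
      branch 2.2 (add F B):
        × closes — contains both B and \lnot B.
All 6 branches close.
Every branch closed, so the premises entail the conclusion.

Yes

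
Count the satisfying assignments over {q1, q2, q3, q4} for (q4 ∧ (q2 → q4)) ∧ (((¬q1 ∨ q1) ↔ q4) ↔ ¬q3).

Initial set: {T ((q4 ∧ (q2 → q4)) ∧ (((¬q1 ∨ q1) ↔ q4) ↔ ¬q3))}.
T ((q4 ∧ (q2 → q4)) ∧ (((¬q1 ∨ q1) ↔ q4) ↔ ¬q3)): α-rule — add T (q4 ∧ (q2 → q4)), T (((¬q1 ∨ q1) ↔ q4) ↔ ¬q3).
T (q4 ∧ (q2 → q4)): α-rule — add T q4, T (q2 → q4).
T (((¬q1 ∨ q1) ↔ q4) ↔ ¬q3): β-rule — branch into T ((¬q1 ∨ q1) ↔ q4), T ¬q3  //  F ((¬q1 ∨ q1) ↔ q4), F ¬q3.
  branch 1 (add T ((¬q1 ∨ q1) ↔ q4), T ¬q3):
    T (q2 → q4): β-rule — branch into F q2  //  T q4.
      branch 1.1 (add F q2):
        T ((¬q1 ∨ q1) ↔ q4): β-rule — branch into T (¬q1 ∨ q1), T q4  //  F (¬q1 ∨ q1), F q4.
          branch 1.1.1 (add T (¬q1 ∨ q1), T q4):
            T (¬q1 ∨ q1): β-rule — branch into T ¬q1  //  T q1.
              branch 1.1.1.1 (add T ¬q1):
                ○ open, literals {q1=false, q2=false, q3=false, q4=true}.
              branch 1.1.1.2 (add T q1):
                ○ open, literals {q1=true, q2=false, q3=false, q4=true}.
          branch 1.1.2 (add F (¬q1 ∨ q1), F q4):
            × closes — contains both q4 and ¬q4.
      branch 1.2 (add T q4):
        T ((¬q1 ∨ q1) ↔ q4): β-rule — branch into T (¬q1 ∨ q1), T q4  //  F (¬q1 ∨ q1), F q4.
          branch 1.2.1 (add T (¬q1 ∨ q1), T q4):
            T (¬q1 ∨ q1): β-rule — branch into T ¬q1  //  T q1.
              branch 1.2.1.1 (add T ¬q1):
                ○ open, literals {q1=false, q3=false, q4=true}.
              branch 1.2.1.2 (add T q1):
                ○ open, literals {q1=true, q3=false, q4=true}.
          branch 1.2.2 (add F (¬q1 ∨ q1), F q4):
            × closes — contains both q4 and ¬q4.
  branch 2 (add F ((¬q1 ∨ q1) ↔ q4), F ¬q3):
    T (q2 → q4): β-rule — branch into F q2  //  T q4.
      branch 2.1 (add F q2):
        F ((¬q1 ∨ q1) ↔ q4): β-rule — branch into T (¬q1 ∨ q1), F q4  //  F (¬q1 ∨ q1), T q4.
          branch 2.1.1 (add T (¬q1 ∨ q1), F q4):
            × closes — contains both q4 and ¬q4.
          branch 2.1.2 (add F (¬q1 ∨ q1), T q4):
            F (¬q1 ∨ q1): α-rule — add F ¬q1, F q1.
            × closes — contains both q1 and ¬q1.
      branch 2.2 (add T q4):
        F ((¬q1 ∨ q1) ↔ q4): β-rule — branch into T (¬q1 ∨ q1), F q4  //  F (¬q1 ∨ q1), T q4.
          branch 2.2.1 (add T (¬q1 ∨ q1), F q4):
            × closes — contains both q4 and ¬q4.
          branch 2.2.2 (add F (¬q1 ∨ q1), T q4):
            F (¬q1 ∨ q1): α-rule — add F ¬q1, F q1.
            × closes — contains both q1 and ¬q1.
6 branches closed, 4 open.
Each open branch fixes some atoms; the unmentioned ones are free. Counting distinct full assignments: branch {q1=false, q2=false, q3=false, q4=true} (none free) contributes 1 new; branch {q1=true, q2=false, q3=false, q4=true} (none free) contributes 1 new; branch {q1=false, q3=false, q4=true} (q2) contributes 1 new; branch {q1=true, q3=false, q4=true} (q2) contributes 1 new. Total: 4.

4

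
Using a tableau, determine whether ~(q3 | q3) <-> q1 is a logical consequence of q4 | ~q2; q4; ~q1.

Initial set: {(q4 | ~q2); q4; ~q1; ~(~(q3 | q3) <-> q1)}.
(q4 | ~q2): β-rule — branch into q4  //  ~q2.
  branch 1 (add q4):
    ~(~(q3 | q3) <-> q1): β-rule — branch into ~(q3 | q3), ~q1  //  ~~(q3 | q3), q1.
      branch 1.1 (add ~(q3 | q3), ~q1):
        ~(q3 | q3): α-rule — add ~q3, ~q3.
        ○ open, literals {q1=false, q3=false, q4=true}.
      branch 1.2 (add ~~(q3 | q3), q1):
        × closes — contains both q1 and ~q1.
  branch 2 (add ~q2):
    ~(~(q3 | q3) <-> q1): β-rule — branch into ~(q3 | q3), ~q1  //  ~~(q3 | q3), q1.
      branch 2.1 (add ~(q3 | q3), ~q1):
        ~(q3 | q3): α-rule — add ~q3, ~q3.
        ○ open, literals {q1=false, q2=false, q3=false, q4=true}.
      branch 2.2 (add ~~(q3 | q3), q1):
        × closes — contains both q1 and ~q1.
2 branches closed, 2 open.
An open branch gives a countermodel: q1=false, q3=false, q4=true (unmentioned atoms arbitrary); the premises hold there but the conclusion fails.

No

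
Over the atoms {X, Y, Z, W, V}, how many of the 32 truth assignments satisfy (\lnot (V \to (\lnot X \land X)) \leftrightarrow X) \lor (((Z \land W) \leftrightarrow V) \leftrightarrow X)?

Initial set: {((\lnot (V \to (\lnot X \land X)) \leftrightarrow X) \lor (((Z \land W) \leftrightarrow V) \leftrightarrow X))}.
((\lnot (V \to (\lnot X \land X)) \leftrightarrow X) \lor (((Z \land W) \leftrightarrow V) \leftrightarrow X)): β-rule — branch into (\lnot (V \to (\lnot X \land X)) \leftrightarrow X)  //  (((Z \land W) \leftrightarrow V) \leftrightarrow X).
  branch 1 (add (\lnot (V \to (\lnot X \land X)) \leftrightarrow X)):
    (\lnot (V \to (\lnot X \land X)) \leftrightarrow X): β-rule — branch into \lnot (V \to (\lnot X \land X)), X  //  \lnot \lnot (V \to (\lnot X \land X)), \lnot X.
      branch 1.1 (add \lnot (V \to (\lnot X \land X)), X):
        \lnot (V \to (\lnot X \land X)): α-rule — add V, \lnot (\lnot X \land X).
        \lnot (\lnot X \land X): β-rule — branch into \lnot \lnot X  //  \lnot X.
          branch 1.1.1 (add \lnot \lnot X):
            ○ open, literals {V=T, X=T}.
          branch 1.1.2 (add \lnot X):
            × closes — contains both X and \lnot X.
      branch 1.2 (add \lnot \lnot (V \to (\lnot X \land X)), \lnot X):
        \lnot \lnot (V \to (\lnot X \land X)): β-rule — branch into \lnot V  //  (\lnot X \land X).
          branch 1.2.1 (add \lnot V):
            ○ open, literals {V=F, X=F}.
          branch 1.2.2 (add (\lnot X \land X)):
            (\lnot X \land X): α-rule — add \lnot X, X.
            × closes — contains both X and \lnot X.
  branch 2 (add (((Z \land W) \leftrightarrow V) \leftrightarrow X)):
    (((Z \land W) \leftrightarrow V) \leftrightarrow X): β-rule — branch into ((Z \land W) \leftrightarrow V), X  //  \lnot ((Z \land W) \leftrightarrow V), \lnot X.
      branch 2.1 (add ((Z \land W) \leftrightarrow V), X):
        ((Z \land W) \leftrightarrow V): β-rule — branch into (Z \land W), V  //  \lnot (Z \land W), \lnot V.
          branch 2.1.1 (add (Z \land W), V):
            (Z \land W): α-rule — add Z, W.
            ○ open, literals {V=T, W=T, X=T, Z=T}.
          branch 2.1.2 (add \lnot (Z \land W), \lnot V):
            \lnot (Z \land W): β-rule — branch into \lnot Z  //  \lnot W.
              branch 2.1.2.1 (add \lnot Z):
                ○ open, literals {V=F, X=T, Z=F}.
              branch 2.1.2.2 (add \lnot W):
                ○ open, literals {V=F, W=F, X=T}.
      branch 2.2 (add \lnot ((Z \land W) \leftrightarrow V), \lnot X):
        \lnot ((Z \land W) \leftrightarrow V): β-rule — branch into (Z \land W), \lnot V  //  \lnot (Z \land W), V.
          branch 2.2.1 (add (Z \land W), \lnot V):
            (Z \land W): α-rule — add Z, W.
            ○ open, literals {V=F, W=T, X=F, Z=T}.
          branch 2.2.2 (add \lnot (Z \land W), V):
            \lnot (Z \land W): β-rule — branch into \lnot Z  //  \lnot W.
              branch 2.2.2.1 (add \lnot Z):
                ○ open, literals {V=T, X=F, Z=F}.
              branch 2.2.2.2 (add \lnot W):
                ○ open, literals {V=T, W=F, X=F}.
2 branches closed, 8 open.
Each open branch fixes some atoms; the unmentioned ones are free. Counting distinct full assignments: branch {V=T, X=T} (Y, Z, W) contributes 8 new; branch {V=F, X=F} (Y, Z, W) contributes 8 new; branch {V=T, W=T, X=T, Z=T} (Y) contributes 0 new; branch {V=F, X=T, Z=F} (Y, W) contributes 4 new; branch {V=F, W=F, X=T} (Y, Z) contributes 2 new; branch {V=F, W=T, X=F, Z=T} (Y) contributes 0 new; branch {V=T, X=F, Z=F} (Y, W) contributes 4 new; branch {V=T, W=F, X=F} (Y, Z) contributes 2 new. Total: 28.

28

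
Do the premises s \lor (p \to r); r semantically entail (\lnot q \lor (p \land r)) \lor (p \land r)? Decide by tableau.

No

Initial set: {(s \lor (p \to r)); r; \lnot ((\lnot q \lor (p \land r)) \lor (p \land r))}.
\lnot ((\lnot q \lor (p \land r)) \lor (p \land r)): α-rule — add \lnot (\lnot q \lor (p \land r)), \lnot (p \land r).
\lnot (\lnot q \lor (p \land r)): α-rule — add \lnot \lnot q, \lnot (p \land r).
(s \lor (p \to r)): β-rule — branch into s  //  (p \to r).
  branch 1 (add s):
    \lnot (p \land r): β-rule — branch into \lnot p  //  \lnot r.
      branch 1.1 (add \lnot p):
        \lnot (p \land r): β-rule — branch into \lnot p  //  \lnot r.
          branch 1.1.1 (add \lnot p):
            ○ open, literals {p=F, q=T, r=T, s=T}.
          branch 1.1.2 (add \lnot r):
            × closes — contains both r and \lnot r.
      branch 1.2 (add \lnot r):
        × closes — contains both r and \lnot r.
  branch 2 (add (p \to r)):
    \lnot (p \land r): β-rule — branch into \lnot p  //  \lnot r.
      branch 2.1 (add \lnot p):
        \lnot (p \land r): β-rule — branch into \lnot p  //  \lnot r.
          branch 2.1.1 (add \lnot p):
            (p \to r): β-rule — branch into \lnot p  //  r.
              branch 2.1.1.1 (add \lnot p):
                ○ open, literals {p=F, q=T, r=T}.
              branch 2.1.1.2 (add r):
                ○ open, literals {p=F, q=T, r=T}.
          branch 2.1.2 (add \lnot r):
            × closes — contains both r and \lnot r.
      branch 2.2 (add \lnot r):
        × closes — contains both r and \lnot r.
4 branches closed, 3 open.
An open branch gives a countermodel: p=F, q=T, r=T, s=T (unmentioned atoms arbitrary); the premises hold there but the conclusion fails.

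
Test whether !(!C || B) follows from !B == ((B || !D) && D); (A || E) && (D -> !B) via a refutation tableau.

Initial set: {(!B == ((B || !D) && D)); ((A || E) && (D -> !B)); !!(!C || B)}.
((A || E) && (D -> !B)): α-rule — add (A || E), (D -> !B).
(!B == ((B || !D) && D)): β-rule — branch into !B, ((B || !D) && D)  //  !!B, !((B || !D) && D).
  branch 1 (add !B, ((B || !D) && D)):
    ((B || !D) && D): α-rule — add (B || !D), D.
    !!(!C || B): β-rule — branch into !C  //  B.
      branch 1.1 (add !C):
        (A || E): β-rule — branch into A  //  E.
          branch 1.1.1 (add A):
            (D -> !B): β-rule — branch into !D  //  !B.
              branch 1.1.1.1 (add !D):
                × closes — contains both D and !D.
              branch 1.1.1.2 (add !B):
                (B || !D): β-rule — branch into B  //  !D.
                  branch 1.1.1.2.1 (add B):
                    × closes — contains both B and !B.
                  branch 1.1.1.2.2 (add !D):
                    × closes — contains both D and !D.
          branch 1.1.2 (add E):
            (D -> !B): β-rule — branch into !D  //  !B.
              branch 1.1.2.1 (add !D):
                × closes — contains both D and !D.
              branch 1.1.2.2 (add !B):
                (B || !D): β-rule — branch into B  //  !D.
                  branch 1.1.2.2.1 (add B):
                    × closes — contains both B and !B.
                  branch 1.1.2.2.2 (add !D):
                    × closes — contains both D and !D.
      branch 1.2 (add B):
        × closes — contains both B and !B.
  branch 2 (add !!B, !((B || !D) && D)):
    !!(!C || B): β-rule — branch into !C  //  B.
      branch 2.1 (add !C):
        (A || E): β-rule — branch into A  //  E.
          branch 2.1.1 (add A):
            (D -> !B): β-rule — branch into !D  //  !B.
              branch 2.1.1.1 (add !D):
                !((B || !D) && D): β-rule — branch into !(B || !D)  //  !D.
                  branch 2.1.1.1.1 (add !(B || !D)):
                    !(B || !D): α-rule — add !B, !!D.
                    × closes — contains both B and !B.
                  branch 2.1.1.1.2 (add !D):
                    ○ open, literals {A=1, B=1, C=0, D=0}.
              branch 2.1.1.2 (add !B):
                × closes — contains both B and !B.
          branch 2.1.2 (add E):
            (D -> !B): β-rule — branch into !D  //  !B.
              branch 2.1.2.1 (add !D):
                !((B || !D) && D): β-rule — branch into !(B || !D)  //  !D.
                  branch 2.1.2.1.1 (add !(B || !D)):
                    !(B || !D): α-rule — add !B, !!D.
                    × closes — contains both B and !B.
                  branch 2.1.2.1.2 (add !D):
                    ○ open, literals {B=1, C=0, D=0, E=1}.
              branch 2.1.2.2 (add !B):
                × closes — contains both B and !B.
      branch 2.2 (add B):
        (A || E): β-rule — branch into A  //  E.
          branch 2.2.1 (add A):
            (D -> !B): β-rule — branch into !D  //  !B.
              branch 2.2.1.1 (add !D):
                !((B || !D) && D): β-rule — branch into !(B || !D)  //  !D.
                  branch 2.2.1.1.1 (add !(B || !D)):
                    !(B || !D): α-rule — add !B, !!D.
                    × closes — contains both B and !B.
                  branch 2.2.1.1.2 (add !D):
                    ○ open, literals {A=1, B=1, D=0}.
              branch 2.2.1.2 (add !B):
                × closes — contains both B and !B.
          branch 2.2.2 (add E):
            (D -> !B): β-rule — branch into !D  //  !B.
              branch 2.2.2.1 (add !D):
                !((B || !D) && D): β-rule — branch into !(B || !D)  //  !D.
                  branch 2.2.2.1.1 (add !(B || !D)):
                    !(B || !D): α-rule — add !B, !!D.
                    × closes — contains both B and !B.
                  branch 2.2.2.1.2 (add !D):
                    ○ open, literals {B=1, D=0, E=1}.
              branch 2.2.2.2 (add !B):
                × closes — contains both B and !B.
15 branches closed, 4 open.
An open branch gives a countermodel: A=1, B=1, C=0, D=0 (unmentioned atoms arbitrary); the premises hold there but the conclusion fails.

No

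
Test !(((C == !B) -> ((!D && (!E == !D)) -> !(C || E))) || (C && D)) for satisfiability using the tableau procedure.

Initial set: {!(((C == !B) -> ((!D && (!E == !D)) -> !(C || E))) || (C && D))}.
!(((C == !B) -> ((!D && (!E == !D)) -> !(C || E))) || (C && D)): α-rule — add !((C == !B) -> ((!D && (!E == !D)) -> !(C || E))), !(C && D).
!((C == !B) -> ((!D && (!E == !D)) -> !(C || E))): α-rule — add (C == !B), !((!D && (!E == !D)) -> !(C || E)).
!((!D && (!E == !D)) -> !(C || E)): α-rule — add (!D && (!E == !D)), !!(C || E).
(!D && (!E == !D)): α-rule — add !D, (!E == !D).
!(C && D): β-rule — branch into !C  //  !D.
  branch 1 (add !C):
    (C == !B): β-rule — branch into C, !B  //  !C, !!B.
      branch 1.1 (add C, !B):
        × closes — contains both C and !C.
      branch 1.2 (add !C, !!B):
        !!(C || E): β-rule — branch into C  //  E.
          branch 1.2.1 (add C):
            × closes — contains both C and !C.
          branch 1.2.2 (add E):
            (!E == !D): β-rule — branch into !E, !D  //  !!E, !!D.
              branch 1.2.2.1 (add !E, !D):
                × closes — contains both E and !E.
              branch 1.2.2.2 (add !!E, !!D):
                × closes — contains both D and !D.
  branch 2 (add !D):
    (C == !B): β-rule — branch into C, !B  //  !C, !!B.
      branch 2.1 (add C, !B):
        !!(C || E): β-rule — branch into C  //  E.
          branch 2.1.1 (add C):
            (!E == !D): β-rule — branch into !E, !D  //  !!E, !!D.
              branch 2.1.1.1 (add !E, !D):
                ○ open, literals {B=F, C=T, D=F, E=F}.
              branch 2.1.1.2 (add !!E, !!D):
                × closes — contains both D and !D.
          branch 2.1.2 (add E):
            (!E == !D): β-rule — branch into !E, !D  //  !!E, !!D.
              branch 2.1.2.1 (add !E, !D):
                × closes — contains both E and !E.
              branch 2.1.2.2 (add !!E, !!D):
                × closes — contains both D and !D.
      branch 2.2 (add !C, !!B):
        !!(C || E): β-rule — branch into C  //  E.
          branch 2.2.1 (add C):
            × closes — contains both C and !C.
          branch 2.2.2 (add E):
            (!E == !D): β-rule — branch into !E, !D  //  !!E, !!D.
              branch 2.2.2.1 (add !E, !D):
                × closes — contains both E and !E.
              branch 2.2.2.2 (add !!E, !!D):
                × closes — contains both D and !D.
10 branches closed, 1 open.
An open branch gives a satisfying assignment: B=F, C=T, D=F, E=F.

Satisfiable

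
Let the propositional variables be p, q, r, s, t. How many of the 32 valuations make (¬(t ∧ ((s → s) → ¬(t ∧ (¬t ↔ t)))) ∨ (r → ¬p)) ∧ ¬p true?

16

Initial set: {((¬(t ∧ ((s → s) → ¬(t ∧ (¬t ↔ t)))) ∨ (r → ¬p)) ∧ ¬p)}.
((¬(t ∧ ((s → s) → ¬(t ∧ (¬t ↔ t)))) ∨ (r → ¬p)) ∧ ¬p): α-rule — add (¬(t ∧ ((s → s) → ¬(t ∧ (¬t ↔ t)))) ∨ (r → ¬p)), ¬p.
(¬(t ∧ ((s → s) → ¬(t ∧ (¬t ↔ t)))) ∨ (r → ¬p)): β-rule — branch into ¬(t ∧ ((s → s) → ¬(t ∧ (¬t ↔ t))))  //  (r → ¬p).
  branch 1 (add ¬(t ∧ ((s → s) → ¬(t ∧ (¬t ↔ t))))):
    ¬(t ∧ ((s → s) → ¬(t ∧ (¬t ↔ t)))): β-rule — branch into ¬t  //  ¬((s → s) → ¬(t ∧ (¬t ↔ t))).
      branch 1.1 (add ¬t):
        ○ open, literals {p=F, t=F}.
      branch 1.2 (add ¬((s → s) → ¬(t ∧ (¬t ↔ t)))):
        ¬((s → s) → ¬(t ∧ (¬t ↔ t))): α-rule — add (s → s), ¬¬(t ∧ (¬t ↔ t)).
        ¬¬(t ∧ (¬t ↔ t)): α-rule — add t, (¬t ↔ t).
        (s → s): β-rule — branch into ¬s  //  s.
          branch 1.2.1 (add ¬s):
            (¬t ↔ t): β-rule — branch into ¬t, t  //  ¬¬t, ¬t.
              branch 1.2.1.1 (add ¬t, t):
                × closes — contains both t and ¬t.
              branch 1.2.1.2 (add ¬¬t, ¬t):
                × closes — contains both t and ¬t.
          branch 1.2.2 (add s):
            (¬t ↔ t): β-rule — branch into ¬t, t  //  ¬¬t, ¬t.
              branch 1.2.2.1 (add ¬t, t):
                × closes — contains both t and ¬t.
              branch 1.2.2.2 (add ¬¬t, ¬t):
                × closes — contains both t and ¬t.
  branch 2 (add (r → ¬p)):
    (r → ¬p): β-rule — branch into ¬r  //  ¬p.
      branch 2.1 (add ¬r):
        ○ open, literals {p=F, r=F}.
      branch 2.2 (add ¬p):
        ○ open, literals {p=F}.
4 branches closed, 3 open.
Each open branch fixes some atoms; the unmentioned ones are free. Counting distinct full assignments: branch {p=F, t=F} (q, r, s) contributes 8 new; branch {p=F, r=F} (q, s, t) contributes 4 new; branch {p=F} (q, r, s, t) contributes 4 new. Total: 16.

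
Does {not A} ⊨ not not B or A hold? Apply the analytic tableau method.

Initial set: {not A; not (not not B or A)}.
not (not not B or A): α-rule — add not not not B, not A.
not not not B: drop double negation, giving not B.
○ open, literals {A=0, B=0}.
0 branches closed, 1 open.
An open branch gives a countermodel: A=0, B=0 (unmentioned atoms arbitrary); the premises hold there but the conclusion fails.

No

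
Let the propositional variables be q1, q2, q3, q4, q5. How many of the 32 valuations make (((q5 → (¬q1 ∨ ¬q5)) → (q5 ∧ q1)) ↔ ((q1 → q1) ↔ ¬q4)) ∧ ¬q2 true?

8

Initial set: {((((q5 → (¬q1 ∨ ¬q5)) → (q5 ∧ q1)) ↔ ((q1 → q1) ↔ ¬q4)) ∧ ¬q2)}.
((((q5 → (¬q1 ∨ ¬q5)) → (q5 ∧ q1)) ↔ ((q1 → q1) ↔ ¬q4)) ∧ ¬q2): α-rule — add (((q5 → (¬q1 ∨ ¬q5)) → (q5 ∧ q1)) ↔ ((q1 → q1) ↔ ¬q4)), ¬q2.
(((q5 → (¬q1 ∨ ¬q5)) → (q5 ∧ q1)) ↔ ((q1 → q1) ↔ ¬q4)): β-rule — branch into ((q5 → (¬q1 ∨ ¬q5)) → (q5 ∧ q1)), ((q1 → q1) ↔ ¬q4)  //  ¬((q5 → (¬q1 ∨ ¬q5)) → (q5 ∧ q1)), ¬((q1 → q1) ↔ ¬q4).
  branch 1 (add ((q5 → (¬q1 ∨ ¬q5)) → (q5 ∧ q1)), ((q1 → q1) ↔ ¬q4)):
    ((q5 → (¬q1 ∨ ¬q5)) → (q5 ∧ q1)): β-rule — branch into ¬(q5 → (¬q1 ∨ ¬q5))  //  (q5 ∧ q1).
      branch 1.1 (add ¬(q5 → (¬q1 ∨ ¬q5))):
        ¬(q5 → (¬q1 ∨ ¬q5)): α-rule — add q5, ¬(¬q1 ∨ ¬q5).
        ¬(¬q1 ∨ ¬q5): α-rule — add ¬¬q1, ¬¬q5.
        ((q1 → q1) ↔ ¬q4): β-rule — branch into (q1 → q1), ¬q4  //  ¬(q1 → q1), ¬¬q4.
          branch 1.1.1 (add (q1 → q1), ¬q4):
            (q1 → q1): β-rule — branch into ¬q1  //  q1.
              branch 1.1.1.1 (add ¬q1):
                × closes — contains both q1 and ¬q1.
              branch 1.1.1.2 (add q1):
                ○ open, literals {q1=true, q2=false, q4=false, q5=true}.
          branch 1.1.2 (add ¬(q1 → q1), ¬¬q4):
            ¬(q1 → q1): α-rule — add q1, ¬q1.
            × closes — contains both q1 and ¬q1.
      branch 1.2 (add (q5 ∧ q1)):
        (q5 ∧ q1): α-rule — add q5, q1.
        ((q1 → q1) ↔ ¬q4): β-rule — branch into (q1 → q1), ¬q4  //  ¬(q1 → q1), ¬¬q4.
          branch 1.2.1 (add (q1 → q1), ¬q4):
            (q1 → q1): β-rule — branch into ¬q1  //  q1.
              branch 1.2.1.1 (add ¬q1):
                × closes — contains both q1 and ¬q1.
              branch 1.2.1.2 (add q1):
                ○ open, literals {q1=true, q2=false, q4=false, q5=true}.
          branch 1.2.2 (add ¬(q1 → q1), ¬¬q4):
            ¬(q1 → q1): α-rule — add q1, ¬q1.
            × closes — contains both q1 and ¬q1.
  branch 2 (add ¬((q5 → (¬q1 ∨ ¬q5)) → (q5 ∧ q1)), ¬((q1 → q1) ↔ ¬q4)):
    ¬((q5 → (¬q1 ∨ ¬q5)) → (q5 ∧ q1)): α-rule — add (q5 → (¬q1 ∨ ¬q5)), ¬(q5 ∧ q1).
    ¬((q1 → q1) ↔ ¬q4): β-rule — branch into (q1 → q1), ¬¬q4  //  ¬(q1 → q1), ¬q4.
      branch 2.1 (add (q1 → q1), ¬¬q4):
        (q5 → (¬q1 ∨ ¬q5)): β-rule — branch into ¬q5  //  (¬q1 ∨ ¬q5).
          branch 2.1.1 (add ¬q5):
            ¬(q5 ∧ q1): β-rule — branch into ¬q5  //  ¬q1.
              branch 2.1.1.1 (add ¬q5):
                (q1 → q1): β-rule — branch into ¬q1  //  q1.
                  branch 2.1.1.1.1 (add ¬q1):
                    ○ open, literals {q1=false, q2=false, q4=true, q5=false}.
                  branch 2.1.1.1.2 (add q1):
                    ○ open, literals {q1=true, q2=false, q4=true, q5=false}.
              branch 2.1.1.2 (add ¬q1):
                (q1 → q1): β-rule — branch into ¬q1  //  q1.
                  branch 2.1.1.2.1 (add ¬q1):
                    ○ open, literals {q1=false, q2=false, q4=true, q5=false}.
                  branch 2.1.1.2.2 (add q1):
                    × closes — contains both q1 and ¬q1.
          branch 2.1.2 (add (¬q1 ∨ ¬q5)):
            ¬(q5 ∧ q1): β-rule — branch into ¬q5  //  ¬q1.
              branch 2.1.2.1 (add ¬q5):
                (q1 → q1): β-rule — branch into ¬q1  //  q1.
                  branch 2.1.2.1.1 (add ¬q1):
                    (¬q1 ∨ ¬q5): β-rule — branch into ¬q1  //  ¬q5.
                      branch 2.1.2.1.1.1 (add ¬q1):
                        ○ open, literals {q1=false, q2=false, q4=true, q5=false}.
                      branch 2.1.2.1.1.2 (add ¬q5):
                        ○ open, literals {q1=false, q2=false, q4=true, q5=false}.
                  branch 2.1.2.1.2 (add q1):
                    (¬q1 ∨ ¬q5): β-rule — branch into ¬q1  //  ¬q5.
                      branch 2.1.2.1.2.1 (add ¬q1):
                        × closes — contains both q1 and ¬q1.
                      branch 2.1.2.1.2.2 (add ¬q5):
                        ○ open, literals {q1=true, q2=false, q4=true, q5=false}.
              branch 2.1.2.2 (add ¬q1):
                (q1 → q1): β-rule — branch into ¬q1  //  q1.
                  branch 2.1.2.2.1 (add ¬q1):
                    (¬q1 ∨ ¬q5): β-rule — branch into ¬q1  //  ¬q5.
                      branch 2.1.2.2.1.1 (add ¬q1):
                        ○ open, literals {q1=false, q2=false, q4=true}.
                      branch 2.1.2.2.1.2 (add ¬q5):
                        ○ open, literals {q1=false, q2=false, q4=true, q5=false}.
                  branch 2.1.2.2.2 (add q1):
                    × closes — contains both q1 and ¬q1.
      branch 2.2 (add ¬(q1 → q1), ¬q4):
        ¬(q1 → q1): α-rule — add q1, ¬q1.
        × closes — contains both q1 and ¬q1.
8 branches closed, 10 open.
Each open branch fixes some atoms; the unmentioned ones are free. Counting distinct full assignments: branch {q1=true, q2=false, q4=false, q5=true} (q3) contributes 2 new; branch {q1=true, q2=false, q4=false, q5=true} (q3) contributes 0 new; branch {q1=false, q2=false, q4=true, q5=false} (q3) contributes 2 new; branch {q1=true, q2=false, q4=true, q5=false} (q3) contributes 2 new; branch {q1=false, q2=false, q4=true, q5=false} (q3) contributes 0 new; branch {q1=false, q2=false, q4=true, q5=false} (q3) contributes 0 new; branch {q1=false, q2=false, q4=true, q5=false} (q3) contributes 0 new; branch {q1=true, q2=false, q4=true, q5=false} (q3) contributes 0 new; branch {q1=false, q2=false, q4=true} (q3, q5) contributes 2 new; branch {q1=false, q2=false, q4=true, q5=false} (q3) contributes 0 new. Total: 8.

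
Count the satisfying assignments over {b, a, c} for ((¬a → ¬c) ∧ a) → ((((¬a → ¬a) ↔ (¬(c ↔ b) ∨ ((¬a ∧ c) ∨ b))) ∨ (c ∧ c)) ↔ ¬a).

5

Initial set: {(((¬a → ¬c) ∧ a) → ((((¬a → ¬a) ↔ (¬(c ↔ b) ∨ ((¬a ∧ c) ∨ b))) ∨ (c ∧ c)) ↔ ¬a))}.
(((¬a → ¬c) ∧ a) → ((((¬a → ¬a) ↔ (¬(c ↔ b) ∨ ((¬a ∧ c) ∨ b))) ∨ (c ∧ c)) ↔ ¬a)): β-rule — branch into ¬((¬a → ¬c) ∧ a)  //  ((((¬a → ¬a) ↔ (¬(c ↔ b) ∨ ((¬a ∧ c) ∨ b))) ∨ (c ∧ c)) ↔ ¬a).
  branch 1 (add ¬((¬a → ¬c) ∧ a)):
    ¬((¬a → ¬c) ∧ a): β-rule — branch into ¬(¬a → ¬c)  //  ¬a.
      branch 1.1 (add ¬(¬a → ¬c)):
        ¬(¬a → ¬c): α-rule — add ¬a, ¬¬c.
        ○ open, literals {a=0, c=1}.
      branch 1.2 (add ¬a):
        ○ open, literals {a=0}.
  branch 2 (add ((((¬a → ¬a) ↔ (¬(c ↔ b) ∨ ((¬a ∧ c) ∨ b))) ∨ (c ∧ c)) ↔ ¬a)):
    ((((¬a → ¬a) ↔ (¬(c ↔ b) ∨ ((¬a ∧ c) ∨ b))) ∨ (c ∧ c)) ↔ ¬a): β-rule — branch into (((¬a → ¬a) ↔ (¬(c ↔ b) ∨ ((¬a ∧ c) ∨ b))) ∨ (c ∧ c)), ¬a  //  ¬(((¬a → ¬a) ↔ (¬(c ↔ b) ∨ ((¬a ∧ c) ∨ b))) ∨ (c ∧ c)), ¬¬a.
      branch 2.1 (add (((¬a → ¬a) ↔ (¬(c ↔ b) ∨ ((¬a ∧ c) ∨ b))) ∨ (c ∧ c)), ¬a):
        (((¬a → ¬a) ↔ (¬(c ↔ b) ∨ ((¬a ∧ c) ∨ b))) ∨ (c ∧ c)): β-rule — branch into ((¬a → ¬a) ↔ (¬(c ↔ b) ∨ ((¬a ∧ c) ∨ b)))  //  (c ∧ c).
          branch 2.1.1 (add ((¬a → ¬a) ↔ (¬(c ↔ b) ∨ ((¬a ∧ c) ∨ b)))):
            ((¬a → ¬a) ↔ (¬(c ↔ b) ∨ ((¬a ∧ c) ∨ b))): β-rule — branch into (¬a → ¬a), (¬(c ↔ b) ∨ ((¬a ∧ c) ∨ b))  //  ¬(¬a → ¬a), ¬(¬(c ↔ b) ∨ ((¬a ∧ c) ∨ b)).
              branch 2.1.1.1 (add (¬a → ¬a), (¬(c ↔ b) ∨ ((¬a ∧ c) ∨ b))):
                (¬a → ¬a): β-rule — branch into ¬¬a  //  ¬a.
                  branch 2.1.1.1.1 (add ¬¬a):
                    × closes — contains both a and ¬a.
                  branch 2.1.1.1.2 (add ¬a):
                    (¬(c ↔ b) ∨ ((¬a ∧ c) ∨ b)): β-rule — branch into ¬(c ↔ b)  //  ((¬a ∧ c) ∨ b).
                      branch 2.1.1.1.2.1 (add ¬(c ↔ b)):
                        ¬(c ↔ b): β-rule — branch into c, ¬b  //  ¬c, b.
                          branch 2.1.1.1.2.1.1 (add c, ¬b):
                            ○ open, literals {a=0, b=0, c=1}.
                          branch 2.1.1.1.2.1.2 (add ¬c, b):
                            ○ open, literals {a=0, b=1, c=0}.
                      branch 2.1.1.1.2.2 (add ((¬a ∧ c) ∨ b)):
                        ((¬a ∧ c) ∨ b): β-rule — branch into (¬a ∧ c)  //  b.
                          branch 2.1.1.1.2.2.1 (add (¬a ∧ c)):
                            (¬a ∧ c): α-rule — add ¬a, c.
                            ○ open, literals {a=0, c=1}.
                          branch 2.1.1.1.2.2.2 (add b):
                            ○ open, literals {a=0, b=1}.
              branch 2.1.1.2 (add ¬(¬a → ¬a), ¬(¬(c ↔ b) ∨ ((¬a ∧ c) ∨ b))):
                ¬(¬a → ¬a): α-rule — add ¬a, ¬¬a.
                × closes — contains both a and ¬a.
          branch 2.1.2 (add (c ∧ c)):
            (c ∧ c): α-rule — add c, c.
            ○ open, literals {a=0, c=1}.
      branch 2.2 (add ¬(((¬a → ¬a) ↔ (¬(c ↔ b) ∨ ((¬a ∧ c) ∨ b))) ∨ (c ∧ c)), ¬¬a):
        ¬(((¬a → ¬a) ↔ (¬(c ↔ b) ∨ ((¬a ∧ c) ∨ b))) ∨ (c ∧ c)): α-rule — add ¬((¬a → ¬a) ↔ (¬(c ↔ b) ∨ ((¬a ∧ c) ∨ b))), ¬(c ∧ c).
        ¬((¬a → ¬a) ↔ (¬(c ↔ b) ∨ ((¬a ∧ c) ∨ b))): β-rule — branch into (¬a → ¬a), ¬(¬(c ↔ b) ∨ ((¬a ∧ c) ∨ b))  //  ¬(¬a → ¬a), (¬(c ↔ b) ∨ ((¬a ∧ c) ∨ b)).
          branch 2.2.1 (add (¬a → ¬a), ¬(¬(c ↔ b) ∨ ((¬a ∧ c) ∨ b))):
            ¬(¬(c ↔ b) ∨ ((¬a ∧ c) ∨ b)): α-rule — add ¬¬(c ↔ b), ¬((¬a ∧ c) ∨ b).
            ¬((¬a ∧ c) ∨ b): α-rule — add ¬(¬a ∧ c), ¬b.
            ¬(c ∧ c): β-rule — branch into ¬c  //  ¬c.
              branch 2.2.1.1 (add ¬c):
                (¬a → ¬a): β-rule — branch into ¬¬a  //  ¬a.
                  branch 2.2.1.1.1 (add ¬¬a):
                    ¬¬(c ↔ b): β-rule — branch into c, b  //  ¬c, ¬b.
                      branch 2.2.1.1.1.1 (add c, b):
                        × closes — contains both c and ¬c.
                      branch 2.2.1.1.1.2 (add ¬c, ¬b):
                        ¬(¬a ∧ c): β-rule — branch into ¬¬a  //  ¬c.
                          branch 2.2.1.1.1.2.1 (add ¬¬a):
                            ○ open, literals {a=1, b=0, c=0}.
                          branch 2.2.1.1.1.2.2 (add ¬c):
                            ○ open, literals {a=1, b=0, c=0}.
                  branch 2.2.1.1.2 (add ¬a):
                    × closes — contains both a and ¬a.
              branch 2.2.1.2 (add ¬c):
                (¬a → ¬a): β-rule — branch into ¬¬a  //  ¬a.
                  branch 2.2.1.2.1 (add ¬¬a):
                    ¬¬(c ↔ b): β-rule — branch into c, b  //  ¬c, ¬b.
                      branch 2.2.1.2.1.1 (add c, b):
                        × closes — contains both c and ¬c.
                      branch 2.2.1.2.1.2 (add ¬c, ¬b):
                        ¬(¬a ∧ c): β-rule — branch into ¬¬a  //  ¬c.
                          branch 2.2.1.2.1.2.1 (add ¬¬a):
                            ○ open, literals {a=1, b=0, c=0}.
                          branch 2.2.1.2.1.2.2 (add ¬c):
                            ○ open, literals {a=1, b=0, c=0}.
                  branch 2.2.1.2.2 (add ¬a):
                    × closes — contains both a and ¬a.
          branch 2.2.2 (add ¬(¬a → ¬a), (¬(c ↔ b) ∨ ((¬a ∧ c) ∨ b))):
            ¬(¬a → ¬a): α-rule — add ¬a, ¬¬a.
            × closes — contains both a and ¬a.
7 branches closed, 11 open.
Each open branch fixes some atoms; the unmentioned ones are free. Counting distinct full assignments: branch {a=0, c=1} (b) contributes 2 new; branch {a=0} (b, c) contributes 2 new; branch {a=0, b=0, c=1} (none free) contributes 0 new; branch {a=0, b=1, c=0} (none free) contributes 0 new; branch {a=0, c=1} (b) contributes 0 new; branch {a=0, b=1} (c) contributes 0 new; branch {a=0, c=1} (b) contributes 0 new; branch {a=1, b=0, c=0} (none free) contributes 1 new; branch {a=1, b=0, c=0} (none free) contributes 0 new; branch {a=1, b=0, c=0} (none free) contributes 0 new; branch {a=1, b=0, c=0} (none free) contributes 0 new. Total: 5.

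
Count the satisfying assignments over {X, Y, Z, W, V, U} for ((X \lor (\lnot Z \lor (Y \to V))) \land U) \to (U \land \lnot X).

Initial set: {T (((X \lor (\lnot Z \lor (Y \to V))) \land U) \to (U \land \lnot X))}.
T (((X \lor (\lnot Z \lor (Y \to V))) \land U) \to (U \land \lnot X)): β-rule — branch into F ((X \lor (\lnot Z \lor (Y \to V))) \land U)  //  T (U \land \lnot X).
  branch 1 (add F ((X \lor (\lnot Z \lor (Y \to V))) \land U)):
    F ((X \lor (\lnot Z \lor (Y \to V))) \land U): β-rule — branch into F (X \lor (\lnot Z \lor (Y \to V)))  //  F U.
      branch 1.1 (add F (X \lor (\lnot Z \lor (Y \to V)))):
        F (X \lor (\lnot Z \lor (Y \to V))): α-rule — add F X, F (\lnot Z \lor (Y \to V)).
        F (\lnot Z \lor (Y \to V)): α-rule — add F \lnot Z, F (Y \to V).
        F (Y \to V): α-rule — add T Y, F V.
        ○ open, literals {V=false, X=false, Y=true, Z=true}.
      branch 1.2 (add F U):
        ○ open, literals {U=false}.
  branch 2 (add T (U \land \lnot X)):
    T (U \land \lnot X): α-rule — add T U, T \lnot X.
    ○ open, literals {U=true, X=false}.
0 branches closed, 3 open.
Each open branch fixes some atoms; the unmentioned ones are free. Counting distinct full assignments: branch {V=false, X=false, Y=true, Z=true} (W, U) contributes 4 new; branch {U=false} (X, Y, Z, W, V) contributes 30 new; branch {U=true, X=false} (Y, Z, W, V) contributes 14 new. Total: 48.

48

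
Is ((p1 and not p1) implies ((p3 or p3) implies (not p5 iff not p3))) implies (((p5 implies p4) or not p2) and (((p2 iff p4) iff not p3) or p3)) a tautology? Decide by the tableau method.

Not valid

Assume the negation and expand:
Initial set: {not (((p1 and not p1) implies ((p3 or p3) implies (not p5 iff not p3))) implies (((p5 implies p4) or not p2) and (((p2 iff p4) iff not p3) or p3)))}.
not (((p1 and not p1) implies ((p3 or p3) implies (not p5 iff not p3))) implies (((p5 implies p4) or not p2) and (((p2 iff p4) iff not p3) or p3))): α-rule — add ((p1 and not p1) implies ((p3 or p3) implies (not p5 iff not p3))), not (((p5 implies p4) or not p2) and (((p2 iff p4) iff not p3) or p3)).
((p1 and not p1) implies ((p3 or p3) implies (not p5 iff not p3))): β-rule — branch into not (p1 and not p1)  //  ((p3 or p3) implies (not p5 iff not p3)).
  branch 1 (add not (p1 and not p1)):
    not (((p5 implies p4) or not p2) and (((p2 iff p4) iff not p3) or p3)): β-rule — branch into not ((p5 implies p4) or not p2)  //  not (((p2 iff p4) iff not p3) or p3).
      branch 1.1 (add not ((p5 implies p4) or not p2)):
        not ((p5 implies p4) or not p2): α-rule — add not (p5 implies p4), not not p2.
        not (p5 implies p4): α-rule — add p5, not p4.
        not (p1 and not p1): β-rule — branch into not p1  //  not not p1.
          branch 1.1.1 (add not p1):
            ○ open, literals {p1=F, p2=T, p4=F, p5=T}.
          branch 1.1.2 (add not not p1):
            ○ open, literals {p1=T, p2=T, p4=F, p5=T}.
      branch 1.2 (add not (((p2 iff p4) iff not p3) or p3)):
        not (((p2 iff p4) iff not p3) or p3): α-rule — add not ((p2 iff p4) iff not p3), not p3.
        not (p1 and not p1): β-rule — branch into not p1  //  not not p1.
          branch 1.2.1 (add not p1):
            not ((p2 iff p4) iff not p3): β-rule — branch into (p2 iff p4), not not p3  //  not (p2 iff p4), not p3.
              branch 1.2.1.1 (add (p2 iff p4), not not p3):
                × closes — contains both p3 and not p3.
              branch 1.2.1.2 (add not (p2 iff p4), not p3):
                not (p2 iff p4): β-rule — branch into p2, not p4  //  not p2, p4.
                  branch 1.2.1.2.1 (add p2, not p4):
                    ○ open, literals {p1=F, p2=T, p3=F, p4=F}.
                  branch 1.2.1.2.2 (add not p2, p4):
                    ○ open, literals {p1=F, p2=F, p3=F, p4=T}.
          branch 1.2.2 (add not not p1):
            not ((p2 iff p4) iff not p3): β-rule — branch into (p2 iff p4), not not p3  //  not (p2 iff p4), not p3.
              branch 1.2.2.1 (add (p2 iff p4), not not p3):
                × closes — contains both p3 and not p3.
              branch 1.2.2.2 (add not (p2 iff p4), not p3):
                not (p2 iff p4): β-rule — branch into p2, not p4  //  not p2, p4.
                  branch 1.2.2.2.1 (add p2, not p4):
                    ○ open, literals {p1=T, p2=T, p3=F, p4=F}.
                  branch 1.2.2.2.2 (add not p2, p4):
                    ○ open, literals {p1=T, p2=F, p3=F, p4=T}.
  branch 2 (add ((p3 or p3) implies (not p5 iff not p3))):
    not (((p5 implies p4) or not p2) and (((p2 iff p4) iff not p3) or p3)): β-rule — branch into not ((p5 implies p4) or not p2)  //  not (((p2 iff p4) iff not p3) or p3).
      branch 2.1 (add not ((p5 implies p4) or not p2)):
        not ((p5 implies p4) or not p2): α-rule — add not (p5 implies p4), not not p2.
        not (p5 implies p4): α-rule — add p5, not p4.
        ((p3 or p3) implies (not p5 iff not p3)): β-rule — branch into not (p3 or p3)  //  (not p5 iff not p3).
          branch 2.1.1 (add not (p3 or p3)):
            not (p3 or p3): α-rule — add not p3, not p3.
            ○ open, literals {p2=T, p3=F, p4=F, p5=T}.
          branch 2.1.2 (add (not p5 iff not p3)):
            (not p5 iff not p3): β-rule — branch into not p5, not p3  //  not not p5, not not p3.
              branch 2.1.2.1 (add not p5, not p3):
                × closes — contains both p5 and not p5.
              branch 2.1.2.2 (add not not p5, not not p3):
                ○ open, literals {p2=T, p3=T, p4=F, p5=T}.
      branch 2.2 (add not (((p2 iff p4) iff not p3) or p3)):
        not (((p2 iff p4) iff not p3) or p3): α-rule — add not ((p2 iff p4) iff not p3), not p3.
        ((p3 or p3) implies (not p5 iff not p3)): β-rule — branch into not (p3 or p3)  //  (not p5 iff not p3).
          branch 2.2.1 (add not (p3 or p3)):
            not (p3 or p3): α-rule — add not p3, not p3.
            not ((p2 iff p4) iff not p3): β-rule — branch into (p2 iff p4), not not p3  //  not (p2 iff p4), not p3.
              branch 2.2.1.1 (add (p2 iff p4), not not p3):
                × closes — contains both p3 and not p3.
              branch 2.2.1.2 (add not (p2 iff p4), not p3):
                not (p2 iff p4): β-rule — branch into p2, not p4  //  not p2, p4.
                  branch 2.2.1.2.1 (add p2, not p4):
                    ○ open, literals {p2=T, p3=F, p4=F}.
                  branch 2.2.1.2.2 (add not p2, p4):
                    ○ open, literals {p2=F, p3=F, p4=T}.
          branch 2.2.2 (add (not p5 iff not p3)):
            not ((p2 iff p4) iff not p3): β-rule — branch into (p2 iff p4), not not p3  //  not (p2 iff p4), not p3.
              branch 2.2.2.1 (add (p2 iff p4), not not p3):
                × closes — contains both p3 and not p3.
              branch 2.2.2.2 (add not (p2 iff p4), not p3):
                (not p5 iff not p3): β-rule — branch into not p5, not p3  //  not not p5, not not p3.
                  branch 2.2.2.2.1 (add not p5, not p3):
                    not (p2 iff p4): β-rule — branch into p2, not p4  //  not p2, p4.
                      branch 2.2.2.2.1.1 (add p2, not p4):
                        ○ open, literals {p2=T, p3=F, p4=F, p5=F}.
                      branch 2.2.2.2.1.2 (add not p2, p4):
                        ○ open, literals {p2=F, p3=F, p4=T, p5=F}.
                  branch 2.2.2.2.2 (add not not p5, not not p3):
                    × closes — contains both p3 and not p3.
6 branches closed, 12 open.
An open branch gives a countermodel: p1=F, p2=T, p4=F, p5=T (unmentioned atoms arbitrary); under it the original formula is false.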